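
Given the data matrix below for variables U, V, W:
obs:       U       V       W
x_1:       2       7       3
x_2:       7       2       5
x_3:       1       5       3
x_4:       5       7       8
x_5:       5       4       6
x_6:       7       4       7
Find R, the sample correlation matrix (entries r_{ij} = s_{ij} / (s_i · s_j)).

Step 1 — column means:
  mean(U) = (2 + 7 + 1 + 5 + 5 + 7) / 6 = 27/6 = 4.5
  mean(V) = (7 + 2 + 5 + 7 + 4 + 4) / 6 = 29/6 = 4.8333
  mean(W) = (3 + 5 + 3 + 8 + 6 + 7) / 6 = 32/6 = 5.3333

Step 2 — sample variances and covariances s[i,j] = (1/(n-1)) · Σ_k (x_{k,i} - mean_i) · (x_{k,j} - mean_j), with n-1 = 5:
  s[U,U] = ((-2.5)·(-2.5) + (2.5)·(2.5) + (-3.5)·(-3.5) + (0.5)·(0.5) + (0.5)·(0.5) + (2.5)·(2.5)) / 5 = 31.5/5 = 6.3
  s[U,V] = ((-2.5)·(2.1667) + (2.5)·(-2.8333) + (-3.5)·(0.1667) + (0.5)·(2.1667) + (0.5)·(-0.8333) + (2.5)·(-0.8333)) / 5 = -14.5/5 = -2.9
  s[U,W] = ((-2.5)·(-2.3333) + (2.5)·(-0.3333) + (-3.5)·(-2.3333) + (0.5)·(2.6667) + (0.5)·(0.6667) + (2.5)·(1.6667)) / 5 = 19/5 = 3.8
  s[V,V] = ((2.1667)·(2.1667) + (-2.8333)·(-2.8333) + (0.1667)·(0.1667) + (2.1667)·(2.1667) + (-0.8333)·(-0.8333) + (-0.8333)·(-0.8333)) / 5 = 18.8333/5 = 3.7667
  s[V,W] = ((2.1667)·(-2.3333) + (-2.8333)·(-0.3333) + (0.1667)·(-2.3333) + (2.1667)·(2.6667) + (-0.8333)·(0.6667) + (-0.8333)·(1.6667)) / 5 = -0.6667/5 = -0.1333
  s[W,W] = ((-2.3333)·(-2.3333) + (-0.3333)·(-0.3333) + (-2.3333)·(-2.3333) + (2.6667)·(2.6667) + (0.6667)·(0.6667) + (1.6667)·(1.6667)) / 5 = 21.3333/5 = 4.2667
  Sample standard deviations s_i = √(s[i,i]):
  s(U) = √(6.3) = 2.51
  s(V) = √(3.7667) = 1.9408
  s(W) = √(4.2667) = 2.0656

Step 3 — r_{ij} = s_{ij} / (s_i · s_j):
  r[U,U] = 1 (diagonal).
  r[U,V] = -2.9 / (2.51 · 1.9408) = -2.9 / 4.8713 = -0.5953
  r[U,W] = 3.8 / (2.51 · 2.0656) = 3.8 / 5.1846 = 0.7329
  r[V,V] = 1 (diagonal).
  r[V,W] = -0.1333 / (1.9408 · 2.0656) = -0.1333 / 4.0089 = -0.0333
  r[W,W] = 1 (diagonal).

R is symmetric with unit diagonal. Assembling:

R = [[1, -0.5953, 0.7329],
 [-0.5953, 1, -0.0333],
 [0.7329, -0.0333, 1]]


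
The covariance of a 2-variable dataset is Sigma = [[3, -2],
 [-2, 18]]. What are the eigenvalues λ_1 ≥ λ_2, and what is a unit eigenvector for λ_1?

Step 1 — characteristic polynomial of 2×2 Sigma:
  det(Sigma - λI) = λ² - trace · λ + det = 0.
  trace = 3 + 18 = 21, det = 3·18 - (-2)² = 50.
Step 2 — discriminant:
  Δ = trace² - 4·det = 441 - 200 = 241.
Step 3 — eigenvalues:
  λ = (trace ± √Δ)/2 = (21 ± 15.5242)/2,
  λ_1 = 18.2621,  λ_2 = 2.7379.

Step 4 — unit eigenvector for λ_1: solve (Sigma - λ_1 I)v = 0. First row:
  (3 - 18.2621)·v_x + (-2)·v_y = 0, i.e. (-15.2621)·v_x + (-2)·v_y = 0,
  so v ∝ (b, λ_1 - a) = (-2, 15.2621); multiply by -1 so the first entry is positive: u = (2, -15.2621).
  ||u|| = √((2)² + (-15.2621)²) = √(236.9313) ≈ 15.3926,
  v_1 = u/||u|| ≈ (0.1299, -0.9915) (||v_1|| = 1).

λ_1 = 18.2621,  λ_2 = 2.7379;  v_1 ≈ (0.1299, -0.9915)


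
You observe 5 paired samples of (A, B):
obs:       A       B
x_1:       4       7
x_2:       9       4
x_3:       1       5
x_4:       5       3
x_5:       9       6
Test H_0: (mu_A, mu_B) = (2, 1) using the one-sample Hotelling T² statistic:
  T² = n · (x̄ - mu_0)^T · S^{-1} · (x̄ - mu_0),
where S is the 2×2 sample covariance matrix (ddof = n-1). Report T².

Step 1 — sample mean vector:
  mean(A) = (4 + 9 + 1 + 5 + 9) / 5 = 28/5 = 5.6
  mean(B) = (7 + 4 + 5 + 3 + 6) / 5 = 25/5 = 5
  x̄ = (5.6, 5),  deviation x̄ - mu_0 = (5.6, 5) - (2, 1) = (3.6, 4).

Step 2 — sample covariance matrix, S[i,j] = (1/(n-1)) · Σ_k (x_{k,i} - mean_i) · (x_{k,j} - mean_j), divisor n-1 = 4:
  S[A,A] = ((-1.6)·(-1.6) + (3.4)·(3.4) + (-4.6)·(-4.6) + (-0.6)·(-0.6) + (3.4)·(3.4)) / 4 = 47.2/4 = 11.8
  S[A,B] = ((-1.6)·(2) + (3.4)·(-1) + (-4.6)·(0) + (-0.6)·(-2) + (3.4)·(1)) / 4 = -2/4 = -0.5
  S[B,B] = ((2)·(2) + (-1)·(-1) + (0)·(0) + (-2)·(-2) + (1)·(1)) / 4 = 10/4 = 2.5
  S = [[11.8, -0.5],
 [-0.5, 2.5]].

Step 3 — invert S. det(S) = 11.8·2.5 - (-0.5)² = 29.25.
  S^{-1} = (1/det) · [[d, -b], [-b, a]] = [[0.0855, 0.0171],
 [0.0171, 0.4034]].

Step 4 — quadratic form (x̄ - mu_0)^T · S^{-1} · (x̄ - mu_0):
  S^{-1} · (x̄ - mu_0) = (0.3761, 1.6752),
  (x̄ - mu_0)^T · [...] = (3.6)·(0.3761) + (4)·(1.6752) = 8.0547.

Step 5 — scale by n: T² = 5 · 8.0547 = 40.2735.

T² ≈ 40.2735


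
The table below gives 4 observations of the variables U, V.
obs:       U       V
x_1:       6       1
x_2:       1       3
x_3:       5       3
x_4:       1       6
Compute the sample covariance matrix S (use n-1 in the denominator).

Step 1 — column means:
  mean(U) = (6 + 1 + 5 + 1) / 4 = 13/4 = 3.25
  mean(V) = (1 + 3 + 3 + 6) / 4 = 13/4 = 3.25

Step 2 — sample covariance S[i,j] = (1/(n-1)) · Σ_k (x_{k,i} - mean_i) · (x_{k,j} - mean_j), with n-1 = 3.
  S[U,U] = ((2.75)·(2.75) + (-2.25)·(-2.25) + (1.75)·(1.75) + (-2.25)·(-2.25)) / 3 = 20.75/3 = 6.9167
  S[U,V] = ((2.75)·(-2.25) + (-2.25)·(-0.25) + (1.75)·(-0.25) + (-2.25)·(2.75)) / 3 = -12.25/3 = -4.0833
  S[V,V] = ((-2.25)·(-2.25) + (-0.25)·(-0.25) + (-0.25)·(-0.25) + (2.75)·(2.75)) / 3 = 12.75/3 = 4.25

S is symmetric (S[j,i] = S[i,j]). Assembling:

S = [[6.9167, -4.0833],
 [-4.0833, 4.25]]


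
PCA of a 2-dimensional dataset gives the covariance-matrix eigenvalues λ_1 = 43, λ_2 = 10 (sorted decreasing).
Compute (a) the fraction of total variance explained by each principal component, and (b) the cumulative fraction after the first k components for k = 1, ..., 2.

Step 1 — total variance = trace(Sigma) = Σ λ_i = 43 + 10 = 53.

Step 2 — fraction explained by component i = λ_i / Σ λ:
  PC1: 43/53 = 0.8113
  PC2: 10/53 = 0.1887

Step 3 — cumulative fraction after k components = (λ_1 + ... + λ_k) / Σ λ:
  k = 1: 43/53 = 0.8113
  k = 2: (43 + 10)/53 = 53/53 = 1

Summary (fraction, with percent):

explained: PC1 0.8113 (81.13%), PC2 0.1887 (18.87%);  cumulative: 0.8113, 1


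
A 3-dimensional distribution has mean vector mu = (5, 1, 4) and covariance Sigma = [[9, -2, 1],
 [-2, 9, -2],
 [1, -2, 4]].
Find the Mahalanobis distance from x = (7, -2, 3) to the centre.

Step 1 — centre the observation: (x - mu) = (2, -3, -1).

Step 2 — invert Sigma (cofactor / det for 3×3, or solve directly):
  Sigma^{-1} = [[0.1181, 0.0221, -0.0185],
 [0.0221, 0.1292, 0.059],
 [-0.0185, 0.059, 0.2841]].

Step 3 — form the quadratic (x - mu)^T · Sigma^{-1} · (x - mu):
  Sigma^{-1} · (x - mu) = (0.1882, -0.4022, -0.4982).
  (x - mu)^T · [Sigma^{-1} · (x - mu)] = (2)·(0.1882) + (-3)·(-0.4022) + (-1)·(-0.4982) = 2.0812.

Step 4 — take square root: d = √(2.0812) ≈ 1.4426.

d(x, mu) = √(2.0812) ≈ 1.4426


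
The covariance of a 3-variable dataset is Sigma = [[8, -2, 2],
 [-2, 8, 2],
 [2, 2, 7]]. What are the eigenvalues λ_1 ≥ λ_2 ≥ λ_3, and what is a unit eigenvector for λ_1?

Step 1 — characteristic polynomial p(λ) = det(λI - Sigma) = λ³ - tr·λ² + c_1·λ - det, where tr = trace, c_1 = sum of the principal 2×2 minors, det = det(Sigma):
  tr = 8 + 8 + 7 = 23,
  c_1 = (8·8 - (-2)²) + (8·7 - (2)²) + (8·7 - (2)²) = 60 + 52 + 52 = 164,
  det = 8·(8·7 - (2)²) - (-2)·((-2)·7 - (2)·(2)) + (2)·((-2)·(2) - 8·(2)) = 8·(52) - (-2)·(-18) + (2)·(-20) = 340.
  So p(λ) = λ³ - 23λ² + 164λ - 340.
Step 2 — look for an integer root (rational root theorem: any rational root is an integer divisor of 340). Testing λ = 10:
  p(10) = 1000 - 2300 + 1640 - 340 = 0  ✓
  Dividing out (λ - 10): p(λ) = (λ - 10)(λ² - 13λ + 34).
Step 3 — remaining eigenvalues from the quadratic λ² - 13λ + 34 = 0:
  Δ = 13² - 4·34 = 169 - 136 = 33,  λ = (13 ± √33)/2 = (13 ± 5.7446)/2 ≈ 9.3723 or 3.6277.
  Sorted: λ_1 = 10,  λ_2 = 9.3723,  λ_3 = 3.6277  (check: sum = 23 = tr ✓).

Step 4 — unit eigenvector for λ_1 = 10: v spans the null space of (Sigma - λ_1 I), whose rows are
  r_1 = (-2, -2, 2),  r_2 = (-2, -2, 2),  r_3 = (2, 2, -3).
  v is orthogonal to every row, so take v ∝ r_1 × r_3 = ((-2)·(-3) - (2)·(2), (2)·(2) - (-2)·(-3), (-2)·(2) - (-2)·(2)) = (2, -2, 0).
  Rescale (divide by 2): u = (1, -1, 0).
  ||u|| = √((1)² + (-1)² + (0)²) = √(2) ≈ 1.4142,  v_1 = u/||u|| ≈ (0.7071, -0.7071, 0) (||v_1|| = 1).

λ_1 = 10,  λ_2 = 9.3723,  λ_3 = 3.6277;  v_1 ≈ (0.7071, -0.7071, 0)


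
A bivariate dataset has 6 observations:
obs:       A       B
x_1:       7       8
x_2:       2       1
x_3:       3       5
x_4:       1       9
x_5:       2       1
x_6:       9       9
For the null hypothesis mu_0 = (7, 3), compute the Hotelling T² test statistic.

Step 1 — sample mean vector:
  mean(A) = (7 + 2 + 3 + 1 + 2 + 9) / 6 = 24/6 = 4
  mean(B) = (8 + 1 + 5 + 9 + 1 + 9) / 6 = 33/6 = 5.5
  x̄ = (4, 5.5),  deviation x̄ - mu_0 = (4, 5.5) - (7, 3) = (-3, 2.5).

Step 2 — sample covariance matrix, S[i,j] = (1/(n-1)) · Σ_k (x_{k,i} - mean_i) · (x_{k,j} - mean_j), divisor n-1 = 5:
  S[A,A] = ((3)·(3) + (-2)·(-2) + (-1)·(-1) + (-3)·(-3) + (-2)·(-2) + (5)·(5)) / 5 = 52/5 = 10.4
  S[A,B] = ((3)·(2.5) + (-2)·(-4.5) + (-1)·(-0.5) + (-3)·(3.5) + (-2)·(-4.5) + (5)·(3.5)) / 5 = 33/5 = 6.6
  S[B,B] = ((2.5)·(2.5) + (-4.5)·(-4.5) + (-0.5)·(-0.5) + (3.5)·(3.5) + (-4.5)·(-4.5) + (3.5)·(3.5)) / 5 = 71.5/5 = 14.3
  S = [[10.4, 6.6],
 [6.6, 14.3]].

Step 3 — invert S. det(S) = 10.4·14.3 - (6.6)² = 105.16.
  S^{-1} = (1/det) · [[d, -b], [-b, a]] = [[0.136, -0.0628],
 [-0.0628, 0.0989]].

Step 4 — quadratic form (x̄ - mu_0)^T · S^{-1} · (x̄ - mu_0):
  S^{-1} · (x̄ - mu_0) = (-0.5649, 0.4355),
  (x̄ - mu_0)^T · [...] = (-3)·(-0.5649) + (2.5)·(0.4355) = 2.7834.

Step 5 — scale by n: T² = 6 · 2.7834 = 16.7003.

T² ≈ 16.7003


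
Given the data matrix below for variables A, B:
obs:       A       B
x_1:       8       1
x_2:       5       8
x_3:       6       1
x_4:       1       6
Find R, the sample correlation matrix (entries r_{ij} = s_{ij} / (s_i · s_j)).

Step 1 — column means:
  mean(A) = (8 + 5 + 6 + 1) / 4 = 20/4 = 5
  mean(B) = (1 + 8 + 1 + 6) / 4 = 16/4 = 4

Step 2 — sample variances and covariances s[i,j] = (1/(n-1)) · Σ_k (x_{k,i} - mean_i) · (x_{k,j} - mean_j), with n-1 = 3:
  s[A,A] = ((3)·(3) + (0)·(0) + (1)·(1) + (-4)·(-4)) / 3 = 26/3 = 8.6667
  s[A,B] = ((3)·(-3) + (0)·(4) + (1)·(-3) + (-4)·(2)) / 3 = -20/3 = -6.6667
  s[B,B] = ((-3)·(-3) + (4)·(4) + (-3)·(-3) + (2)·(2)) / 3 = 38/3 = 12.6667
  Sample standard deviations s_i = √(s[i,i]):
  s(A) = √(8.6667) = 2.9439
  s(B) = √(12.6667) = 3.559

Step 3 — r_{ij} = s_{ij} / (s_i · s_j):
  r[A,A] = 1 (diagonal).
  r[A,B] = -6.6667 / (2.9439 · 3.559) = -6.6667 / 10.4775 = -0.6363
  r[B,B] = 1 (diagonal).

R is symmetric with unit diagonal. Assembling:

R = [[1, -0.6363],
 [-0.6363, 1]]


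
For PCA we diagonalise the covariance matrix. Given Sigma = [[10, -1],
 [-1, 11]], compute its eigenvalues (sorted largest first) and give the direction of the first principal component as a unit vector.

Step 1 — characteristic polynomial of 2×2 Sigma:
  det(Sigma - λI) = λ² - trace · λ + det = 0.
  trace = 10 + 11 = 21, det = 10·11 - (-1)² = 109.
Step 2 — discriminant:
  Δ = trace² - 4·det = 441 - 436 = 5.
Step 3 — eigenvalues:
  λ = (trace ± √Δ)/2 = (21 ± 2.2361)/2,
  λ_1 = 11.618,  λ_2 = 9.382.

Step 4 — unit eigenvector for λ_1: solve (Sigma - λ_1 I)v = 0. First row:
  (10 - 11.618)·v_x + (-1)·v_y = 0, i.e. (-1.618)·v_x + (-1)·v_y = 0,
  so v ∝ (b, λ_1 - a) = (-1, 1.618); multiply by -1 so the first entry is positive: u = (1, -1.618).
  ||u|| = √((1)² + (-1.618)²) = √(3.618) ≈ 1.9021,
  v_1 = u/||u|| ≈ (0.5257, -0.8507) (||v_1|| = 1).

λ_1 = 11.618,  λ_2 = 9.382;  v_1 ≈ (0.5257, -0.8507)


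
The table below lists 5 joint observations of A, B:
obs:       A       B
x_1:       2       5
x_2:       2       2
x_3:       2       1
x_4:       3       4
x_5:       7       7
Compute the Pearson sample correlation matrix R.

Step 1 — column means:
  mean(A) = (2 + 2 + 2 + 3 + 7) / 5 = 16/5 = 3.2
  mean(B) = (5 + 2 + 1 + 4 + 7) / 5 = 19/5 = 3.8

Step 2 — sample variances and covariances s[i,j] = (1/(n-1)) · Σ_k (x_{k,i} - mean_i) · (x_{k,j} - mean_j), with n-1 = 4:
  s[A,A] = ((-1.2)·(-1.2) + (-1.2)·(-1.2) + (-1.2)·(-1.2) + (-0.2)·(-0.2) + (3.8)·(3.8)) / 4 = 18.8/4 = 4.7
  s[A,B] = ((-1.2)·(1.2) + (-1.2)·(-1.8) + (-1.2)·(-2.8) + (-0.2)·(0.2) + (3.8)·(3.2)) / 4 = 16.2/4 = 4.05
  s[B,B] = ((1.2)·(1.2) + (-1.8)·(-1.8) + (-2.8)·(-2.8) + (0.2)·(0.2) + (3.2)·(3.2)) / 4 = 22.8/4 = 5.7
  Sample standard deviations s_i = √(s[i,i]):
  s(A) = √(4.7) = 2.1679
  s(B) = √(5.7) = 2.3875

Step 3 — r_{ij} = s_{ij} / (s_i · s_j):
  r[A,A] = 1 (diagonal).
  r[A,B] = 4.05 / (2.1679 · 2.3875) = 4.05 / 5.1759 = 0.7825
  r[B,B] = 1 (diagonal).

R is symmetric with unit diagonal. Assembling:

R = [[1, 0.7825],
 [0.7825, 1]]


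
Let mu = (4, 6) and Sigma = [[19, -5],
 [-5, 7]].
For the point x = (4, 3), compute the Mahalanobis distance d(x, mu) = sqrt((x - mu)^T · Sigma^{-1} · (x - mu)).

Step 1 — centre the observation: (x - mu) = (0, -3).

Step 2 — invert Sigma. det(Sigma) = 19·7 - (-5)² = 108.
  Sigma^{-1} = (1/det) · [[d, -b], [-b, a]] = [[0.0648, 0.0463],
 [0.0463, 0.1759]].

Step 3 — form the quadratic (x - mu)^T · Sigma^{-1} · (x - mu):
  Sigma^{-1} · (x - mu) = (-0.1389, -0.5278).
  (x - mu)^T · [Sigma^{-1} · (x - mu)] = (0)·(-0.1389) + (-3)·(-0.5278) = 1.5833.

Step 4 — take square root: d = √(1.5833) ≈ 1.2583.

d(x, mu) = √(1.5833) ≈ 1.2583


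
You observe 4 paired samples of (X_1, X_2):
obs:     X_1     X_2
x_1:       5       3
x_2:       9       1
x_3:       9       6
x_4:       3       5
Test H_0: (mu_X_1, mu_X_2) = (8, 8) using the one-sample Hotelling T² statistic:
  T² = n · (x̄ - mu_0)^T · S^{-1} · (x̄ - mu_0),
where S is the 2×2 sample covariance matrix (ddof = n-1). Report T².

Step 1 — sample mean vector:
  mean(X_1) = (5 + 9 + 9 + 3) / 4 = 26/4 = 6.5
  mean(X_2) = (3 + 1 + 6 + 5) / 4 = 15/4 = 3.75
  x̄ = (6.5, 3.75),  deviation x̄ - mu_0 = (6.5, 3.75) - (8, 8) = (-1.5, -4.25).

Step 2 — sample covariance matrix, S[i,j] = (1/(n-1)) · Σ_k (x_{k,i} - mean_i) · (x_{k,j} - mean_j), divisor n-1 = 3:
  S[X_1,X_1] = ((-1.5)·(-1.5) + (2.5)·(2.5) + (2.5)·(2.5) + (-3.5)·(-3.5)) / 3 = 27/3 = 9
  S[X_1,X_2] = ((-1.5)·(-0.75) + (2.5)·(-2.75) + (2.5)·(2.25) + (-3.5)·(1.25)) / 3 = -4.5/3 = -1.5
  S[X_2,X_2] = ((-0.75)·(-0.75) + (-2.75)·(-2.75) + (2.25)·(2.25) + (1.25)·(1.25)) / 3 = 14.75/3 = 4.9167
  S = [[9, -1.5],
 [-1.5, 4.9167]].

Step 3 — invert S. det(S) = 9·4.9167 - (-1.5)² = 42.
  S^{-1} = (1/det) · [[d, -b], [-b, a]] = [[0.1171, 0.0357],
 [0.0357, 0.2143]].

Step 4 — quadratic form (x̄ - mu_0)^T · S^{-1} · (x̄ - mu_0):
  S^{-1} · (x̄ - mu_0) = (-0.3274, -0.9643),
  (x̄ - mu_0)^T · [...] = (-1.5)·(-0.3274) + (-4.25)·(-0.9643) = 4.5893.

Step 5 — scale by n: T² = 4 · 4.5893 = 18.3571.

T² ≈ 18.3571


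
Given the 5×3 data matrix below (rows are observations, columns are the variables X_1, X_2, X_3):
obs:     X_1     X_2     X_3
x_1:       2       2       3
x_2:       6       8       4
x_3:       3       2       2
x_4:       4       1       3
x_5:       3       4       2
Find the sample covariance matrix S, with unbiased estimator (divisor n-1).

Step 1 — column means:
  mean(X_1) = (2 + 6 + 3 + 4 + 3) / 5 = 18/5 = 3.6
  mean(X_2) = (2 + 8 + 2 + 1 + 4) / 5 = 17/5 = 3.4
  mean(X_3) = (3 + 4 + 2 + 3 + 2) / 5 = 14/5 = 2.8

Step 2 — sample covariance S[i,j] = (1/(n-1)) · Σ_k (x_{k,i} - mean_i) · (x_{k,j} - mean_j), with n-1 = 4.
  S[X_1,X_1] = ((-1.6)·(-1.6) + (2.4)·(2.4) + (-0.6)·(-0.6) + (0.4)·(0.4) + (-0.6)·(-0.6)) / 4 = 9.2/4 = 2.3
  S[X_1,X_2] = ((-1.6)·(-1.4) + (2.4)·(4.6) + (-0.6)·(-1.4) + (0.4)·(-2.4) + (-0.6)·(0.6)) / 4 = 12.8/4 = 3.2
  S[X_1,X_3] = ((-1.6)·(0.2) + (2.4)·(1.2) + (-0.6)·(-0.8) + (0.4)·(0.2) + (-0.6)·(-0.8)) / 4 = 3.6/4 = 0.9
  S[X_2,X_2] = ((-1.4)·(-1.4) + (4.6)·(4.6) + (-1.4)·(-1.4) + (-2.4)·(-2.4) + (0.6)·(0.6)) / 4 = 31.2/4 = 7.8
  S[X_2,X_3] = ((-1.4)·(0.2) + (4.6)·(1.2) + (-1.4)·(-0.8) + (-2.4)·(0.2) + (0.6)·(-0.8)) / 4 = 5.4/4 = 1.35
  S[X_3,X_3] = ((0.2)·(0.2) + (1.2)·(1.2) + (-0.8)·(-0.8) + (0.2)·(0.2) + (-0.8)·(-0.8)) / 4 = 2.8/4 = 0.7

S is symmetric (S[j,i] = S[i,j]). Assembling:

S = [[2.3, 3.2, 0.9],
 [3.2, 7.8, 1.35],
 [0.9, 1.35, 0.7]]


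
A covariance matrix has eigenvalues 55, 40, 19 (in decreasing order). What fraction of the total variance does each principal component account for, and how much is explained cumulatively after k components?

Step 1 — total variance = trace(Sigma) = Σ λ_i = 55 + 40 + 19 = 114.

Step 2 — fraction explained by component i = λ_i / Σ λ:
  PC1: 55/114 = 0.4825
  PC2: 40/114 = 0.3509
  PC3: 19/114 = 0.1667

Step 3 — cumulative fraction after k components = (λ_1 + ... + λ_k) / Σ λ:
  k = 1: 55/114 = 0.4825
  k = 2: (55 + 40)/114 = 95/114 = 0.8333
  k = 3: (55 + 40 + 19)/114 = 114/114 = 1

Summary (fraction, with percent):

explained: PC1 0.4825 (48.25%), PC2 0.3509 (35.09%), PC3 0.1667 (16.67%);  cumulative: 0.4825, 0.8333, 1


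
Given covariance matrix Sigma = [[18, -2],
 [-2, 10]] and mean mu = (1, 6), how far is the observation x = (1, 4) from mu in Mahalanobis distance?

Step 1 — centre the observation: (x - mu) = (0, -2).

Step 2 — invert Sigma. det(Sigma) = 18·10 - (-2)² = 176.
  Sigma^{-1} = (1/det) · [[d, -b], [-b, a]] = [[0.0568, 0.0114],
 [0.0114, 0.1023]].

Step 3 — form the quadratic (x - mu)^T · Sigma^{-1} · (x - mu):
  Sigma^{-1} · (x - mu) = (-0.0227, -0.2045).
  (x - mu)^T · [Sigma^{-1} · (x - mu)] = (0)·(-0.0227) + (-2)·(-0.2045) = 0.4091.

Step 4 — take square root: d = √(0.4091) ≈ 0.6396.

d(x, mu) = √(0.4091) ≈ 0.6396


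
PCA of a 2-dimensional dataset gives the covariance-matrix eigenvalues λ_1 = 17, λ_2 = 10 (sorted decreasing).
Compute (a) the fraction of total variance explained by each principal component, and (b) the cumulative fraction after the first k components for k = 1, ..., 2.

Step 1 — total variance = trace(Sigma) = Σ λ_i = 17 + 10 = 27.

Step 2 — fraction explained by component i = λ_i / Σ λ:
  PC1: 17/27 = 0.6296
  PC2: 10/27 = 0.3704

Step 3 — cumulative fraction after k components = (λ_1 + ... + λ_k) / Σ λ:
  k = 1: 17/27 = 0.6296
  k = 2: (17 + 10)/27 = 27/27 = 1

Summary (fraction, with percent):

explained: PC1 0.6296 (62.96%), PC2 0.3704 (37.04%);  cumulative: 0.6296, 1


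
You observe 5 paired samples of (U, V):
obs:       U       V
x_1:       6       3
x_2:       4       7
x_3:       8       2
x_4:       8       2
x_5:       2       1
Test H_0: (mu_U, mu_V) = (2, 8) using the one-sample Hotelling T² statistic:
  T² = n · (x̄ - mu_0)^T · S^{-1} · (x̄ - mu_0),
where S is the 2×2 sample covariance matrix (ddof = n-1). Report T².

Step 1 — sample mean vector:
  mean(U) = (6 + 4 + 8 + 8 + 2) / 5 = 28/5 = 5.6
  mean(V) = (3 + 7 + 2 + 2 + 1) / 5 = 15/5 = 3
  x̄ = (5.6, 3),  deviation x̄ - mu_0 = (5.6, 3) - (2, 8) = (3.6, -5).

Step 2 — sample covariance matrix, S[i,j] = (1/(n-1)) · Σ_k (x_{k,i} - mean_i) · (x_{k,j} - mean_j), divisor n-1 = 4:
  S[U,U] = ((0.4)·(0.4) + (-1.6)·(-1.6) + (2.4)·(2.4) + (2.4)·(2.4) + (-3.6)·(-3.6)) / 4 = 27.2/4 = 6.8
  S[U,V] = ((0.4)·(0) + (-1.6)·(4) + (2.4)·(-1) + (2.4)·(-1) + (-3.6)·(-2)) / 4 = -4/4 = -1
  S[V,V] = ((0)·(0) + (4)·(4) + (-1)·(-1) + (-1)·(-1) + (-2)·(-2)) / 4 = 22/4 = 5.5
  S = [[6.8, -1],
 [-1, 5.5]].

Step 3 — invert S. det(S) = 6.8·5.5 - (-1)² = 36.4.
  S^{-1} = (1/det) · [[d, -b], [-b, a]] = [[0.1511, 0.0275],
 [0.0275, 0.1868]].

Step 4 — quadratic form (x̄ - mu_0)^T · S^{-1} · (x̄ - mu_0):
  S^{-1} · (x̄ - mu_0) = (0.4066, -0.8352),
  (x̄ - mu_0)^T · [...] = (3.6)·(0.4066) + (-5)·(-0.8352) = 5.6396.

Step 5 — scale by n: T² = 5 · 5.6396 = 28.1978.

T² ≈ 28.1978


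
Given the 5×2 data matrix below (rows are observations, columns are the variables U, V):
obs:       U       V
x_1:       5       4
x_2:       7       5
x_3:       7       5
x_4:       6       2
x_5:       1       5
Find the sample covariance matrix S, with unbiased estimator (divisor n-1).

Step 1 — column means:
  mean(U) = (5 + 7 + 7 + 6 + 1) / 5 = 26/5 = 5.2
  mean(V) = (4 + 5 + 5 + 2 + 5) / 5 = 21/5 = 4.2

Step 2 — sample covariance S[i,j] = (1/(n-1)) · Σ_k (x_{k,i} - mean_i) · (x_{k,j} - mean_j), with n-1 = 4.
  S[U,U] = ((-0.2)·(-0.2) + (1.8)·(1.8) + (1.8)·(1.8) + (0.8)·(0.8) + (-4.2)·(-4.2)) / 4 = 24.8/4 = 6.2
  S[U,V] = ((-0.2)·(-0.2) + (1.8)·(0.8) + (1.8)·(0.8) + (0.8)·(-2.2) + (-4.2)·(0.8)) / 4 = -2.2/4 = -0.55
  S[V,V] = ((-0.2)·(-0.2) + (0.8)·(0.8) + (0.8)·(0.8) + (-2.2)·(-2.2) + (0.8)·(0.8)) / 4 = 6.8/4 = 1.7

S is symmetric (S[j,i] = S[i,j]). Assembling:

S = [[6.2, -0.55],
 [-0.55, 1.7]]


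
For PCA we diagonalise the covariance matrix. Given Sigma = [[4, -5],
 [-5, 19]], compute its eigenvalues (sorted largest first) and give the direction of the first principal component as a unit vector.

Step 1 — characteristic polynomial of 2×2 Sigma:
  det(Sigma - λI) = λ² - trace · λ + det = 0.
  trace = 4 + 19 = 23, det = 4·19 - (-5)² = 51.
Step 2 — discriminant:
  Δ = trace² - 4·det = 529 - 204 = 325.
Step 3 — eigenvalues:
  λ = (trace ± √Δ)/2 = (23 ± 18.0278)/2,
  λ_1 = 20.5139,  λ_2 = 2.4861.

Step 4 — unit eigenvector for λ_1: solve (Sigma - λ_1 I)v = 0. First row:
  (4 - 20.5139)·v_x + (-5)·v_y = 0, i.e. (-16.5139)·v_x + (-5)·v_y = 0,
  so v ∝ (b, λ_1 - a) = (-5, 16.5139); multiply by -1 so the first entry is positive: u = (5, -16.5139).
  ||u|| = √((5)² + (-16.5139)²) = √(297.7082) ≈ 17.2542,
  v_1 = u/||u|| ≈ (0.2898, -0.9571) (||v_1|| = 1).

λ_1 = 20.5139,  λ_2 = 2.4861;  v_1 ≈ (0.2898, -0.9571)


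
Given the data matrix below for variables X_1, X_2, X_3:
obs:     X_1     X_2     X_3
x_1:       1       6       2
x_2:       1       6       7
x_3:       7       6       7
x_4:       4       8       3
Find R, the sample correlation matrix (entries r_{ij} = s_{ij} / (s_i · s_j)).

Step 1 — column means:
  mean(X_1) = (1 + 1 + 7 + 4) / 4 = 13/4 = 3.25
  mean(X_2) = (6 + 6 + 6 + 8) / 4 = 26/4 = 6.5
  mean(X_3) = (2 + 7 + 7 + 3) / 4 = 19/4 = 4.75

Step 2 — sample variances and covariances s[i,j] = (1/(n-1)) · Σ_k (x_{k,i} - mean_i) · (x_{k,j} - mean_j), with n-1 = 3:
  s[X_1,X_1] = ((-2.25)·(-2.25) + (-2.25)·(-2.25) + (3.75)·(3.75) + (0.75)·(0.75)) / 3 = 24.75/3 = 8.25
  s[X_1,X_2] = ((-2.25)·(-0.5) + (-2.25)·(-0.5) + (3.75)·(-0.5) + (0.75)·(1.5)) / 3 = 1.5/3 = 0.5
  s[X_1,X_3] = ((-2.25)·(-2.75) + (-2.25)·(2.25) + (3.75)·(2.25) + (0.75)·(-1.75)) / 3 = 8.25/3 = 2.75
  s[X_2,X_2] = ((-0.5)·(-0.5) + (-0.5)·(-0.5) + (-0.5)·(-0.5) + (1.5)·(1.5)) / 3 = 3/3 = 1
  s[X_2,X_3] = ((-0.5)·(-2.75) + (-0.5)·(2.25) + (-0.5)·(2.25) + (1.5)·(-1.75)) / 3 = -3.5/3 = -1.1667
  s[X_3,X_3] = ((-2.75)·(-2.75) + (2.25)·(2.25) + (2.25)·(2.25) + (-1.75)·(-1.75)) / 3 = 20.75/3 = 6.9167
  Sample standard deviations s_i = √(s[i,i]):
  s(X_1) = √(8.25) = 2.8723
  s(X_2) = √(1) = 1
  s(X_3) = √(6.9167) = 2.63

Step 3 — r_{ij} = s_{ij} / (s_i · s_j):
  r[X_1,X_1] = 1 (diagonal).
  r[X_1,X_2] = 0.5 / (2.8723 · 1) = 0.5 / 2.8723 = 0.1741
  r[X_1,X_3] = 2.75 / (2.8723 · 2.63) = 2.75 / 7.554 = 0.364
  r[X_2,X_2] = 1 (diagonal).
  r[X_2,X_3] = -1.1667 / (1 · 2.63) = -1.1667 / 2.63 = -0.4436
  r[X_3,X_3] = 1 (diagonal).

R is symmetric with unit diagonal. Assembling:

R = [[1, 0.1741, 0.364],
 [0.1741, 1, -0.4436],
 [0.364, -0.4436, 1]]


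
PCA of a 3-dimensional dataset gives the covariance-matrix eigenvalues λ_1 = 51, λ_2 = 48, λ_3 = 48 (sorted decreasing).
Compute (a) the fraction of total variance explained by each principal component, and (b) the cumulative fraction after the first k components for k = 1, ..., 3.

Step 1 — total variance = trace(Sigma) = Σ λ_i = 51 + 48 + 48 = 147.

Step 2 — fraction explained by component i = λ_i / Σ λ:
  PC1: 51/147 = 0.3469
  PC2: 48/147 = 0.3265
  PC3: 48/147 = 0.3265

Step 3 — cumulative fraction after k components = (λ_1 + ... + λ_k) / Σ λ:
  k = 1: 51/147 = 0.3469
  k = 2: (51 + 48)/147 = 99/147 = 0.6735
  k = 3: (51 + 48 + 48)/147 = 147/147 = 1

Summary (fraction, with percent):

explained: PC1 0.3469 (34.69%), PC2 0.3265 (32.65%), PC3 0.3265 (32.65%);  cumulative: 0.3469, 0.6735, 1


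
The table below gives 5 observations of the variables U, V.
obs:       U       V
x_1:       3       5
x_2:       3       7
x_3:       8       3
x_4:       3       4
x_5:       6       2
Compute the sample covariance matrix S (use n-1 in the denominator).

Step 1 — column means:
  mean(U) = (3 + 3 + 8 + 3 + 6) / 5 = 23/5 = 4.6
  mean(V) = (5 + 7 + 3 + 4 + 2) / 5 = 21/5 = 4.2

Step 2 — sample covariance S[i,j] = (1/(n-1)) · Σ_k (x_{k,i} - mean_i) · (x_{k,j} - mean_j), with n-1 = 4.
  S[U,U] = ((-1.6)·(-1.6) + (-1.6)·(-1.6) + (3.4)·(3.4) + (-1.6)·(-1.6) + (1.4)·(1.4)) / 4 = 21.2/4 = 5.3
  S[U,V] = ((-1.6)·(0.8) + (-1.6)·(2.8) + (3.4)·(-1.2) + (-1.6)·(-0.2) + (1.4)·(-2.2)) / 4 = -12.6/4 = -3.15
  S[V,V] = ((0.8)·(0.8) + (2.8)·(2.8) + (-1.2)·(-1.2) + (-0.2)·(-0.2) + (-2.2)·(-2.2)) / 4 = 14.8/4 = 3.7

S is symmetric (S[j,i] = S[i,j]). Assembling:

S = [[5.3, -3.15],
 [-3.15, 3.7]]


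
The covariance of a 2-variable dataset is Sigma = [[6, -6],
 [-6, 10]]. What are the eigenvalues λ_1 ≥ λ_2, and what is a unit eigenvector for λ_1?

Step 1 — characteristic polynomial of 2×2 Sigma:
  det(Sigma - λI) = λ² - trace · λ + det = 0.
  trace = 6 + 10 = 16, det = 6·10 - (-6)² = 24.
Step 2 — discriminant:
  Δ = trace² - 4·det = 256 - 96 = 160.
Step 3 — eigenvalues:
  λ = (trace ± √Δ)/2 = (16 ± 12.6491)/2,
  λ_1 = 14.3246,  λ_2 = 1.6754.

Step 4 — unit eigenvector for λ_1: solve (Sigma - λ_1 I)v = 0. First row:
  (6 - 14.3246)·v_x + (-6)·v_y = 0, i.e. (-8.3246)·v_x + (-6)·v_y = 0,
  so v ∝ (b, λ_1 - a) = (-6, 8.3246); multiply by -1 so the first entry is positive: u = (6, -8.3246).
  ||u|| = √((6)² + (-8.3246)²) = √(105.2982) ≈ 10.2615,
  v_1 = u/||u|| ≈ (0.5847, -0.8112) (||v_1|| = 1).

λ_1 = 14.3246,  λ_2 = 1.6754;  v_1 ≈ (0.5847, -0.8112)


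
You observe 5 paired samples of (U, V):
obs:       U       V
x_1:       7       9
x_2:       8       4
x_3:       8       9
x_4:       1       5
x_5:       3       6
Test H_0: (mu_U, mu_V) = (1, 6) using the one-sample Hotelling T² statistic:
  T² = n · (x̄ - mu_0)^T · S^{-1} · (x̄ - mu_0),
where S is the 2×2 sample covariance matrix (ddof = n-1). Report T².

Step 1 — sample mean vector:
  mean(U) = (7 + 8 + 8 + 1 + 3) / 5 = 27/5 = 5.4
  mean(V) = (9 + 4 + 9 + 5 + 6) / 5 = 33/5 = 6.6
  x̄ = (5.4, 6.6),  deviation x̄ - mu_0 = (5.4, 6.6) - (1, 6) = (4.4, 0.6).

Step 2 — sample covariance matrix, S[i,j] = (1/(n-1)) · Σ_k (x_{k,i} - mean_i) · (x_{k,j} - mean_j), divisor n-1 = 4:
  S[U,U] = ((1.6)·(1.6) + (2.6)·(2.6) + (2.6)·(2.6) + (-4.4)·(-4.4) + (-2.4)·(-2.4)) / 4 = 41.2/4 = 10.3
  S[U,V] = ((1.6)·(2.4) + (2.6)·(-2.6) + (2.6)·(2.4) + (-4.4)·(-1.6) + (-2.4)·(-0.6)) / 4 = 11.8/4 = 2.95
  S[V,V] = ((2.4)·(2.4) + (-2.6)·(-2.6) + (2.4)·(2.4) + (-1.6)·(-1.6) + (-0.6)·(-0.6)) / 4 = 21.2/4 = 5.3
  S = [[10.3, 2.95],
 [2.95, 5.3]].

Step 3 — invert S. det(S) = 10.3·5.3 - (2.95)² = 45.8875.
  S^{-1} = (1/det) · [[d, -b], [-b, a]] = [[0.1155, -0.0643],
 [-0.0643, 0.2245]].

Step 4 — quadratic form (x̄ - mu_0)^T · S^{-1} · (x̄ - mu_0):
  S^{-1} · (x̄ - mu_0) = (0.4696, -0.1482),
  (x̄ - mu_0)^T · [...] = (4.4)·(0.4696) + (0.6)·(-0.1482) = 1.9774.

Step 5 — scale by n: T² = 5 · 1.9774 = 9.8872.

T² ≈ 9.8872


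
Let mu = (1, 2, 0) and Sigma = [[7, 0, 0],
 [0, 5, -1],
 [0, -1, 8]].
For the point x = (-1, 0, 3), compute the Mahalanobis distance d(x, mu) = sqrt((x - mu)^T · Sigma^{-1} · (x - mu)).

Step 1 — centre the observation: (x - mu) = (-2, -2, 3).

Step 2 — invert Sigma (cofactor / det for 3×3, or solve directly):
  Sigma^{-1} = [[0.1429, 0, 0],
 [0, 0.2051, 0.0256],
 [0, 0.0256, 0.1282]].

Step 3 — form the quadratic (x - mu)^T · Sigma^{-1} · (x - mu):
  Sigma^{-1} · (x - mu) = (-0.2857, -0.3333, 0.3333).
  (x - mu)^T · [Sigma^{-1} · (x - mu)] = (-2)·(-0.2857) + (-2)·(-0.3333) + (3)·(0.3333) = 2.2381.

Step 4 — take square root: d = √(2.2381) ≈ 1.496.

d(x, mu) = √(2.2381) ≈ 1.496


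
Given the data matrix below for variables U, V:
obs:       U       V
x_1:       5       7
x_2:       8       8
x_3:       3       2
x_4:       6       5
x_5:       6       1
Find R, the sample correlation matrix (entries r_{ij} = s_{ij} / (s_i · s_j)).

Step 1 — column means:
  mean(U) = (5 + 8 + 3 + 6 + 6) / 5 = 28/5 = 5.6
  mean(V) = (7 + 8 + 2 + 5 + 1) / 5 = 23/5 = 4.6

Step 2 — sample variances and covariances s[i,j] = (1/(n-1)) · Σ_k (x_{k,i} - mean_i) · (x_{k,j} - mean_j), with n-1 = 4:
  s[U,U] = ((-0.6)·(-0.6) + (2.4)·(2.4) + (-2.6)·(-2.6) + (0.4)·(0.4) + (0.4)·(0.4)) / 4 = 13.2/4 = 3.3
  s[U,V] = ((-0.6)·(2.4) + (2.4)·(3.4) + (-2.6)·(-2.6) + (0.4)·(0.4) + (0.4)·(-3.6)) / 4 = 12.2/4 = 3.05
  s[V,V] = ((2.4)·(2.4) + (3.4)·(3.4) + (-2.6)·(-2.6) + (0.4)·(0.4) + (-3.6)·(-3.6)) / 4 = 37.2/4 = 9.3
  Sample standard deviations s_i = √(s[i,i]):
  s(U) = √(3.3) = 1.8166
  s(V) = √(9.3) = 3.0496

Step 3 — r_{ij} = s_{ij} / (s_i · s_j):
  r[U,U] = 1 (diagonal).
  r[U,V] = 3.05 / (1.8166 · 3.0496) = 3.05 / 5.5399 = 0.5506
  r[V,V] = 1 (diagonal).

R is symmetric with unit diagonal. Assembling:

R = [[1, 0.5506],
 [0.5506, 1]]


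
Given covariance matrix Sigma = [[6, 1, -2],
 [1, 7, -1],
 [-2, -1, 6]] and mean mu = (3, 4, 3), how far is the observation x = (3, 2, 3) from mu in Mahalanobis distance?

Step 1 — centre the observation: (x - mu) = (0, -2, 0).

Step 2 — invert Sigma (cofactor / det for 3×3, or solve directly):
  Sigma^{-1} = [[0.1898, -0.0185, 0.0602],
 [-0.0185, 0.1481, 0.0185],
 [0.0602, 0.0185, 0.1898]].

Step 3 — form the quadratic (x - mu)^T · Sigma^{-1} · (x - mu):
  Sigma^{-1} · (x - mu) = (0.037, -0.2963, -0.037).
  (x - mu)^T · [Sigma^{-1} · (x - mu)] = (0)·(0.037) + (-2)·(-0.2963) + (0)·(-0.037) = 0.5926.

Step 4 — take square root: d = √(0.5926) ≈ 0.7698.

d(x, mu) = √(0.5926) ≈ 0.7698


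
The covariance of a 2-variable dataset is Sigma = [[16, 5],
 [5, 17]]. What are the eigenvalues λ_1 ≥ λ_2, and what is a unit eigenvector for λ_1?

Step 1 — characteristic polynomial of 2×2 Sigma:
  det(Sigma - λI) = λ² - trace · λ + det = 0.
  trace = 16 + 17 = 33, det = 16·17 - (5)² = 247.
Step 2 — discriminant:
  Δ = trace² - 4·det = 1089 - 988 = 101.
Step 3 — eigenvalues:
  λ = (trace ± √Δ)/2 = (33 ± 10.0499)/2,
  λ_1 = 21.5249,  λ_2 = 11.4751.

Step 4 — unit eigenvector for λ_1: solve (Sigma - λ_1 I)v = 0. First row:
  (16 - 21.5249)·v_x + (5)·v_y = 0, i.e. (-5.5249)·v_x + (5)·v_y = 0,
  so v ∝ (b, λ_1 - a) = (5, 5.5249) = u.
  ||u|| = √((5)² + (5.5249)²) = √(55.5249) ≈ 7.4515,
  v_1 = u/||u|| ≈ (0.671, 0.7415) (||v_1|| = 1).

λ_1 = 21.5249,  λ_2 = 11.4751;  v_1 ≈ (0.671, 0.7415)


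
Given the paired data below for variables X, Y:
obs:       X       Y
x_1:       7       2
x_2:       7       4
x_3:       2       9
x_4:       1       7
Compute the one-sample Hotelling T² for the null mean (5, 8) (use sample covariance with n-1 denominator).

Step 1 — sample mean vector:
  mean(X) = (7 + 7 + 2 + 1) / 4 = 17/4 = 4.25
  mean(Y) = (2 + 4 + 9 + 7) / 4 = 22/4 = 5.5
  x̄ = (4.25, 5.5),  deviation x̄ - mu_0 = (4.25, 5.5) - (5, 8) = (-0.75, -2.5).

Step 2 — sample covariance matrix, S[i,j] = (1/(n-1)) · Σ_k (x_{k,i} - mean_i) · (x_{k,j} - mean_j), divisor n-1 = 3:
  S[X,X] = ((2.75)·(2.75) + (2.75)·(2.75) + (-2.25)·(-2.25) + (-3.25)·(-3.25)) / 3 = 30.75/3 = 10.25
  S[X,Y] = ((2.75)·(-3.5) + (2.75)·(-1.5) + (-2.25)·(3.5) + (-3.25)·(1.5)) / 3 = -26.5/3 = -8.8333
  S[Y,Y] = ((-3.5)·(-3.5) + (-1.5)·(-1.5) + (3.5)·(3.5) + (1.5)·(1.5)) / 3 = 29/3 = 9.6667
  S = [[10.25, -8.8333],
 [-8.8333, 9.6667]].

Step 3 — invert S. det(S) = 10.25·9.6667 - (-8.8333)² = 21.0556.
  S^{-1} = (1/det) · [[d, -b], [-b, a]] = [[0.4591, 0.4195],
 [0.4195, 0.4868]].

Step 4 — quadratic form (x̄ - mu_0)^T · S^{-1} · (x̄ - mu_0):
  S^{-1} · (x̄ - mu_0) = (-1.3931, -1.5317),
  (x̄ - mu_0)^T · [...] = (-0.75)·(-1.3931) + (-2.5)·(-1.5317) = 4.874.

Step 5 — scale by n: T² = 4 · 4.874 = 19.496.

T² ≈ 19.496


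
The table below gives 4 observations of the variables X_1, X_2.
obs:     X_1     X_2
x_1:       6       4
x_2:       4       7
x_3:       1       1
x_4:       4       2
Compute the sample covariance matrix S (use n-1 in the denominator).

Step 1 — column means:
  mean(X_1) = (6 + 4 + 1 + 4) / 4 = 15/4 = 3.75
  mean(X_2) = (4 + 7 + 1 + 2) / 4 = 14/4 = 3.5

Step 2 — sample covariance S[i,j] = (1/(n-1)) · Σ_k (x_{k,i} - mean_i) · (x_{k,j} - mean_j), with n-1 = 3.
  S[X_1,X_1] = ((2.25)·(2.25) + (0.25)·(0.25) + (-2.75)·(-2.75) + (0.25)·(0.25)) / 3 = 12.75/3 = 4.25
  S[X_1,X_2] = ((2.25)·(0.5) + (0.25)·(3.5) + (-2.75)·(-2.5) + (0.25)·(-1.5)) / 3 = 8.5/3 = 2.8333
  S[X_2,X_2] = ((0.5)·(0.5) + (3.5)·(3.5) + (-2.5)·(-2.5) + (-1.5)·(-1.5)) / 3 = 21/3 = 7

S is symmetric (S[j,i] = S[i,j]). Assembling:

S = [[4.25, 2.8333],
 [2.8333, 7]]


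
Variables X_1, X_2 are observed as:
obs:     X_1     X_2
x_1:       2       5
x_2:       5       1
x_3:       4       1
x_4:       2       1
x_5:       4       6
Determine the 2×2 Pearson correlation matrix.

Step 1 — column means:
  mean(X_1) = (2 + 5 + 4 + 2 + 4) / 5 = 17/5 = 3.4
  mean(X_2) = (5 + 1 + 1 + 1 + 6) / 5 = 14/5 = 2.8

Step 2 — sample variances and covariances s[i,j] = (1/(n-1)) · Σ_k (x_{k,i} - mean_i) · (x_{k,j} - mean_j), with n-1 = 4:
  s[X_1,X_1] = ((-1.4)·(-1.4) + (1.6)·(1.6) + (0.6)·(0.6) + (-1.4)·(-1.4) + (0.6)·(0.6)) / 4 = 7.2/4 = 1.8
  s[X_1,X_2] = ((-1.4)·(2.2) + (1.6)·(-1.8) + (0.6)·(-1.8) + (-1.4)·(-1.8) + (0.6)·(3.2)) / 4 = -2.6/4 = -0.65
  s[X_2,X_2] = ((2.2)·(2.2) + (-1.8)·(-1.8) + (-1.8)·(-1.8) + (-1.8)·(-1.8) + (3.2)·(3.2)) / 4 = 24.8/4 = 6.2
  Sample standard deviations s_i = √(s[i,i]):
  s(X_1) = √(1.8) = 1.3416
  s(X_2) = √(6.2) = 2.49

Step 3 — r_{ij} = s_{ij} / (s_i · s_j):
  r[X_1,X_1] = 1 (diagonal).
  r[X_1,X_2] = -0.65 / (1.3416 · 2.49) = -0.65 / 3.3407 = -0.1946
  r[X_2,X_2] = 1 (diagonal).

R is symmetric with unit diagonal. Assembling:

R = [[1, -0.1946],
 [-0.1946, 1]]


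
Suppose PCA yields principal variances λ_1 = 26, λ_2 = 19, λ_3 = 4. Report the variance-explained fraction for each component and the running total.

Step 1 — total variance = trace(Sigma) = Σ λ_i = 26 + 19 + 4 = 49.

Step 2 — fraction explained by component i = λ_i / Σ λ:
  PC1: 26/49 = 0.5306
  PC2: 19/49 = 0.3878
  PC3: 4/49 = 0.0816

Step 3 — cumulative fraction after k components = (λ_1 + ... + λ_k) / Σ λ:
  k = 1: 26/49 = 0.5306
  k = 2: (26 + 19)/49 = 45/49 = 0.9184
  k = 3: (26 + 19 + 4)/49 = 49/49 = 1

Summary (fraction, with percent):

explained: PC1 0.5306 (53.06%), PC2 0.3878 (38.78%), PC3 0.0816 (8.16%);  cumulative: 0.5306, 0.9184, 1


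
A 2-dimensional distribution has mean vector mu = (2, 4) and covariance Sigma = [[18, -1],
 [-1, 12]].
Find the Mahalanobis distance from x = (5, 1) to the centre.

Step 1 — centre the observation: (x - mu) = (3, -3).

Step 2 — invert Sigma. det(Sigma) = 18·12 - (-1)² = 215.
  Sigma^{-1} = (1/det) · [[d, -b], [-b, a]] = [[0.0558, 0.0047],
 [0.0047, 0.0837]].

Step 3 — form the quadratic (x - mu)^T · Sigma^{-1} · (x - mu):
  Sigma^{-1} · (x - mu) = (0.1535, -0.2372).
  (x - mu)^T · [Sigma^{-1} · (x - mu)] = (3)·(0.1535) + (-3)·(-0.2372) = 1.1721.

Step 4 — take square root: d = √(1.1721) ≈ 1.0826.

d(x, mu) = √(1.1721) ≈ 1.0826


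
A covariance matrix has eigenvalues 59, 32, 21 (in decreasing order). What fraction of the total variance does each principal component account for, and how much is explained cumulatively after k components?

Step 1 — total variance = trace(Sigma) = Σ λ_i = 59 + 32 + 21 = 112.

Step 2 — fraction explained by component i = λ_i / Σ λ:
  PC1: 59/112 = 0.5268
  PC2: 32/112 = 0.2857
  PC3: 21/112 = 0.1875

Step 3 — cumulative fraction after k components = (λ_1 + ... + λ_k) / Σ λ:
  k = 1: 59/112 = 0.5268
  k = 2: (59 + 32)/112 = 91/112 = 0.8125
  k = 3: (59 + 32 + 21)/112 = 112/112 = 1

Summary (fraction, with percent):

explained: PC1 0.5268 (52.68%), PC2 0.2857 (28.57%), PC3 0.1875 (18.75%);  cumulative: 0.5268, 0.8125, 1


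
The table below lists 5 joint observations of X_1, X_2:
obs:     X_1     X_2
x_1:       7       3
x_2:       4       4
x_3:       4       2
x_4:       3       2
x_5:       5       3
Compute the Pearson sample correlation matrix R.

Step 1 — column means:
  mean(X_1) = (7 + 4 + 4 + 3 + 5) / 5 = 23/5 = 4.6
  mean(X_2) = (3 + 4 + 2 + 2 + 3) / 5 = 14/5 = 2.8

Step 2 — sample variances and covariances s[i,j] = (1/(n-1)) · Σ_k (x_{k,i} - mean_i) · (x_{k,j} - mean_j), with n-1 = 4:
  s[X_1,X_1] = ((2.4)·(2.4) + (-0.6)·(-0.6) + (-0.6)·(-0.6) + (-1.6)·(-1.6) + (0.4)·(0.4)) / 4 = 9.2/4 = 2.3
  s[X_1,X_2] = ((2.4)·(0.2) + (-0.6)·(1.2) + (-0.6)·(-0.8) + (-1.6)·(-0.8) + (0.4)·(0.2)) / 4 = 1.6/4 = 0.4
  s[X_2,X_2] = ((0.2)·(0.2) + (1.2)·(1.2) + (-0.8)·(-0.8) + (-0.8)·(-0.8) + (0.2)·(0.2)) / 4 = 2.8/4 = 0.7
  Sample standard deviations s_i = √(s[i,i]):
  s(X_1) = √(2.3) = 1.5166
  s(X_2) = √(0.7) = 0.8367

Step 3 — r_{ij} = s_{ij} / (s_i · s_j):
  r[X_1,X_1] = 1 (diagonal).
  r[X_1,X_2] = 0.4 / (1.5166 · 0.8367) = 0.4 / 1.2689 = 0.3152
  r[X_2,X_2] = 1 (diagonal).

R is symmetric with unit diagonal. Assembling:

R = [[1, 0.3152],
 [0.3152, 1]]


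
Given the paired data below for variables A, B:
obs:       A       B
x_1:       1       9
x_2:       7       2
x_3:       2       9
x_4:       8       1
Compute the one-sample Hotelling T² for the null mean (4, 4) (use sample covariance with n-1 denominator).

Step 1 — sample mean vector:
  mean(A) = (1 + 7 + 2 + 8) / 4 = 18/4 = 4.5
  mean(B) = (9 + 2 + 9 + 1) / 4 = 21/4 = 5.25
  x̄ = (4.5, 5.25),  deviation x̄ - mu_0 = (4.5, 5.25) - (4, 4) = (0.5, 1.25).

Step 2 — sample covariance matrix, S[i,j] = (1/(n-1)) · Σ_k (x_{k,i} - mean_i) · (x_{k,j} - mean_j), divisor n-1 = 3:
  S[A,A] = ((-3.5)·(-3.5) + (2.5)·(2.5) + (-2.5)·(-2.5) + (3.5)·(3.5)) / 3 = 37/3 = 12.3333
  S[A,B] = ((-3.5)·(3.75) + (2.5)·(-3.25) + (-2.5)·(3.75) + (3.5)·(-4.25)) / 3 = -45.5/3 = -15.1667
  S[B,B] = ((3.75)·(3.75) + (-3.25)·(-3.25) + (3.75)·(3.75) + (-4.25)·(-4.25)) / 3 = 56.75/3 = 18.9167
  S = [[12.3333, -15.1667],
 [-15.1667, 18.9167]].

Step 3 — invert S. det(S) = 12.3333·18.9167 - (-15.1667)² = 3.2778.
  S^{-1} = (1/det) · [[d, -b], [-b, a]] = [[5.7712, 4.6271],
 [4.6271, 3.7627]].

Step 4 — quadratic form (x̄ - mu_0)^T · S^{-1} · (x̄ - mu_0):
  S^{-1} · (x̄ - mu_0) = (8.6695, 7.0169),
  (x̄ - mu_0)^T · [...] = (0.5)·(8.6695) + (1.25)·(7.0169) = 13.1059.

Step 5 — scale by n: T² = 4 · 13.1059 = 52.4237.

T² ≈ 52.4237


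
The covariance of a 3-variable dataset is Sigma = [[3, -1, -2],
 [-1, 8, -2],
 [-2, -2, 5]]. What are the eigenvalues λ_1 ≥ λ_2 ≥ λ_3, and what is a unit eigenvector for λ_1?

Step 1 — characteristic polynomial p(λ) = det(λI - Sigma) = λ³ - tr·λ² + c_1·λ - det, where tr = trace, c_1 = sum of the principal 2×2 minors, det = det(Sigma):
  tr = 3 + 8 + 5 = 16,
  c_1 = (3·8 - (-1)²) + (3·5 - (-2)²) + (8·5 - (-2)²) = 23 + 11 + 36 = 70,
  det = 3·(8·5 - (-2)²) - (-1)·((-1)·5 - (-2)·(-2)) + (-2)·((-1)·(-2) - 8·(-2)) = 3·(36) - (-1)·(-9) + (-2)·(18) = 63.
  So p(λ) = λ³ - 16λ² + 70λ - 63.
Step 2 — look for an integer root (rational root theorem: any rational root is an integer divisor of 63). Testing λ = 9:
  p(9) = 729 - 1296 + 630 - 63 = 0  ✓
  Dividing out (λ - 9): p(λ) = (λ - 9)(λ² - 7λ + 7).
Step 3 — remaining eigenvalues from the quadratic λ² - 7λ + 7 = 0:
  Δ = 7² - 4·7 = 49 - 28 = 21,  λ = (7 ± √21)/2 = (7 ± 4.5826)/2 ≈ 5.7913 or 1.2087.
  Sorted: λ_1 = 9,  λ_2 = 5.7913,  λ_3 = 1.2087  (check: sum = 16 = tr ✓).

Step 4 — unit eigenvector for λ_1 = 9: v spans the null space of (Sigma - λ_1 I), whose rows are
  r_1 = (-6, -1, -2),  r_2 = (-1, -1, -2),  r_3 = (-2, -2, -4).
  v is orthogonal to every row, so take v ∝ r_1 × r_2 = ((-1)·(-2) - (-2)·(-1), (-2)·(-1) - (-6)·(-2), (-6)·(-1) - (-1)·(-1)) = (0, -10, 5).
  Rescale (divide by 5; multiply by -1 so the first nonzero entry is positive): u = (0, 2, -1).
  ||u|| = √((0)² + (2)² + (-1)²) = √(5) ≈ 2.2361,  v_1 = u/||u|| ≈ (0, 0.8944, -0.4472) (||v_1|| = 1).

λ_1 = 9,  λ_2 = 5.7913,  λ_3 = 1.2087;  v_1 ≈ (0, 0.8944, -0.4472)
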